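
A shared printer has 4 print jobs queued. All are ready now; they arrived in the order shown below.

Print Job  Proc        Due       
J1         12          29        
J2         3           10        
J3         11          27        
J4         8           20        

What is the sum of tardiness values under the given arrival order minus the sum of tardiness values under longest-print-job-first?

FIFO (arrival order): J1 J2 J3 J4.
J1: 0→12, due 29, tardiness 0
J2: 12→15, due 10, tardiness 5
J3: 15→26, due 27, tardiness 0
J4: 26→34, due 20, tardiness 14
Sum = 0+5+0+14 = 19.
LPT (decreasing processing time): J1 J3 J4 J2.
J1: 0→12, due 29, tardiness 0
J3: 12→23, due 27, tardiness 0
J4: 23→31, due 20, tardiness 11
J2: 31→34, due 10, tardiness 24
Sum = 0+0+11+24 = 35.
Difference = 19 − 35 = -16.

-16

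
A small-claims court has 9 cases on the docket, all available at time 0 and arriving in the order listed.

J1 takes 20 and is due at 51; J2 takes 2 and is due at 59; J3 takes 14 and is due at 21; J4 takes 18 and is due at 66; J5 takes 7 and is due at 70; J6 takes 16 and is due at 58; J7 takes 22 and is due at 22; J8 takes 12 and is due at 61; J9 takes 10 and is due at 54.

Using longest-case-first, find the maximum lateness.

LPT (decreasing processing time): J7 J1 J4 J6 J3 J8 J9 J5 J2.
J7: 0→22, due 22, lateness 0
J1: 22→42, due 51, lateness -9
J4: 42→60, due 66, lateness -6
J6: 60→76, due 58, lateness 18
J3: 76→90, due 21, lateness 69
J8: 90→102, due 61, lateness 41
J9: 102→112, due 54, lateness 58
J5: 112→119, due 70, lateness 49
J2: 119→121, due 59, lateness 62
Maximum = 69.

69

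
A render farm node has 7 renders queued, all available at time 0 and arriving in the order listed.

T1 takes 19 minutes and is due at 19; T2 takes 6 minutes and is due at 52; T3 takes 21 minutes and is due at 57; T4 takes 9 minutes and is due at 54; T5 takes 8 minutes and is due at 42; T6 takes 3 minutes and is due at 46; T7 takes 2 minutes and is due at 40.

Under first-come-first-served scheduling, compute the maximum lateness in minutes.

FIFO (arrival order): T1 T2 T3 T4 T5 T6 T7.
T1: 0→19, due 19, lateness 0
T2: 19→25, due 52, lateness -27
T3: 25→46, due 57, lateness -11
T4: 46→55, due 54, lateness 1
T5: 55→63, due 42, lateness 21
T6: 63→66, due 46, lateness 20
T7: 66→68, due 40, lateness 28
Maximum = 28.

28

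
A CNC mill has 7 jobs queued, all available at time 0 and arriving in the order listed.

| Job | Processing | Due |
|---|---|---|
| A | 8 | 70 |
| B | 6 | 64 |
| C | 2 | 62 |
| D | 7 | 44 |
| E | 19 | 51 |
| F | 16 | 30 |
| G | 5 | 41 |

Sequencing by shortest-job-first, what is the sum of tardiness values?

26

SPT (increasing processing time): C G B D A F E.
C: 0→2, due 62, tardiness 0
G: 2→7, due 41, tardiness 0
B: 7→13, due 64, tardiness 0
D: 13→20, due 44, tardiness 0
A: 20→28, due 70, tardiness 0
F: 28→44, due 30, tardiness 14
E: 44→63, due 51, tardiness 12
Sum = 0+0+0+0+0+14+12 = 26.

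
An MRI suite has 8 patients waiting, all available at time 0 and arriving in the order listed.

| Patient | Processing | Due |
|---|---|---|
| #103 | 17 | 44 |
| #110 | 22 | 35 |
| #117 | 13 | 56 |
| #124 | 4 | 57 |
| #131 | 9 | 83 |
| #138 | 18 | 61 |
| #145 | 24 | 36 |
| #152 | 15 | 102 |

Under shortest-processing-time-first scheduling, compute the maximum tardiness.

86

SPT (increasing processing time): #124 #131 #117 #152 #103 #138 #110 #145.
#124: 0→4, due 57, tardiness 0
#131: 4→13, due 83, tardiness 0
#117: 13→26, due 56, tardiness 0
#152: 26→41, due 102, tardiness 0
#103: 41→58, due 44, tardiness 14
#138: 58→76, due 61, tardiness 15
#110: 76→98, due 35, tardiness 63
#145: 98→122, due 36, tardiness 86
Maximum = 86.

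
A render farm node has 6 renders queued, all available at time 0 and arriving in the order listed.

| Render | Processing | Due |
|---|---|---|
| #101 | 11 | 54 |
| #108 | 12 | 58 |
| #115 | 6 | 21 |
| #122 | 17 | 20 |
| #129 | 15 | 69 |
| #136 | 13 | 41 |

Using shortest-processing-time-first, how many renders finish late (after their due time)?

2

SPT (increasing processing time): #115 #101 #108 #136 #129 #122.
#115: 0→6, due 21, tardiness 0
#101: 6→17, due 54, tardiness 0
#108: 17→29, due 58, tardiness 0
#136: 29→42, due 41, tardiness 1
#129: 42→57, due 69, tardiness 0
#122: 57→74, due 20, tardiness 54
Late renders: 2.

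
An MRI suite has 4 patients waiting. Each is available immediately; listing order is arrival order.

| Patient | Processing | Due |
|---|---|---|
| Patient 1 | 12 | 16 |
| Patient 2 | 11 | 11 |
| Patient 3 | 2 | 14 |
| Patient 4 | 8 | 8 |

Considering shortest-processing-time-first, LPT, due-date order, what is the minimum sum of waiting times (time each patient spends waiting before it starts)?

SPT (increasing processing time): Patient 3 Patient 4 Patient 2 Patient 1.
Patient 3: waits 0, runs 0→2
Patient 4: waits 2, runs 2→10
Patient 2: waits 10, runs 10→21
Patient 1: waits 21, runs 21→33
Sum = 0+2+10+21 = 33.
LPT (decreasing processing time): Patient 1 Patient 2 Patient 4 Patient 3.
Patient 1: waits 0, runs 0→12
Patient 2: waits 12, runs 12→23
Patient 4: waits 23, runs 23→31
Patient 3: waits 31, runs 31→33
Sum = 0+12+23+31 = 66.
EDD (increasing due date): Patient 4 Patient 2 Patient 3 Patient 1.
Patient 4: waits 0, runs 0→8
Patient 2: waits 8, runs 8→19
Patient 3: waits 19, runs 19→21
Patient 1: waits 21, runs 21→33
Sum = 0+8+19+21 = 48.
SPT 33, LPT 66, EDD 48 → minimum 33.

33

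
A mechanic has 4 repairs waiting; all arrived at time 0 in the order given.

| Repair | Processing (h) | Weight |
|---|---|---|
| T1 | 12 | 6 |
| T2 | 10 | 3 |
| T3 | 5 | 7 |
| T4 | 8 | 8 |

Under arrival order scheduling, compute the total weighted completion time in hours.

FIFO (arrival order): T1 T2 T3 T4.
T1: finishes 12, weight 6, w·C = 72
T2: finishes 22, weight 3, w·C = 66
T3: finishes 27, weight 7, w·C = 189
T4: finishes 35, weight 8, w·C = 280
Sum = 72+66+189+280 = 607.

607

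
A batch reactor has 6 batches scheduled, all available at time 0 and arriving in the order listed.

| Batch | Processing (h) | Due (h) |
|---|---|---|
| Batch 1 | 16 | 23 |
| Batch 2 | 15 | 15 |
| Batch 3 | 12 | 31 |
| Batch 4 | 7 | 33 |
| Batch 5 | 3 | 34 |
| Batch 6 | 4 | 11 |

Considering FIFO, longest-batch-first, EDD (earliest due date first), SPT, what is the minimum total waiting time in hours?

91

FIFO (arrival order): Batch 1 Batch 2 Batch 3 Batch 4 Batch 5 Batch 6.
Batch 1: waits 0, runs 0→16
Batch 2: waits 16, runs 16→31
Batch 3: waits 31, runs 31→43
Batch 4: waits 43, runs 43→50
Batch 5: waits 50, runs 50→53
Batch 6: waits 53, runs 53→57
Sum = 0+16+31+43+50+53 = 193.
LPT (decreasing processing time): Batch 1 Batch 2 Batch 3 Batch 4 Batch 6 Batch 5.
Batch 1: waits 0, runs 0→16
Batch 2: waits 16, runs 16→31
Batch 3: waits 31, runs 31→43
Batch 4: waits 43, runs 43→50
Batch 6: waits 50, runs 50→54
Batch 5: waits 54, runs 54→57
Sum = 0+16+31+43+50+54 = 194.
EDD (increasing due date): Batch 6 Batch 2 Batch 1 Batch 3 Batch 4 Batch 5.
Batch 6: waits 0, runs 0→4
Batch 2: waits 4, runs 4→19
Batch 1: waits 19, runs 19→35
Batch 3: waits 35, runs 35→47
Batch 4: waits 47, runs 47→54
Batch 5: waits 54, runs 54→57
Sum = 0+4+19+35+47+54 = 159.
SPT (increasing processing time): Batch 5 Batch 6 Batch 4 Batch 3 Batch 2 Batch 1.
Batch 5: waits 0, runs 0→3
Batch 6: waits 3, runs 3→7
Batch 4: waits 7, runs 7→14
Batch 3: waits 14, runs 14→26
Batch 2: waits 26, runs 26→41
Batch 1: waits 41, runs 41→57
Sum = 0+3+7+14+26+41 = 91.
FIFO 193, LPT 194, EDD 159, SPT 91 → minimum 91.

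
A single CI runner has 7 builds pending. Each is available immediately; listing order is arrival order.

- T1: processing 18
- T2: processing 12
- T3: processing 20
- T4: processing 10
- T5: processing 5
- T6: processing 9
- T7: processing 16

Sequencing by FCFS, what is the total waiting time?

297

FIFO (arrival order): T1 T2 T3 T4 T5 T6 T7.
T1: waits 0, runs 0→18
T2: waits 18, runs 18→30
T3: waits 30, runs 30→50
T4: waits 50, runs 50→60
T5: waits 60, runs 60→65
T6: waits 65, runs 65→74
T7: waits 74, runs 74→90
Sum = 0+18+30+50+60+65+74 = 297.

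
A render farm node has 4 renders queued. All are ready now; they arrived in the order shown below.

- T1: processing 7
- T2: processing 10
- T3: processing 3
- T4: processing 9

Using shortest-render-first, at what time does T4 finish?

SPT (increasing processing time): T3 T1 T4 T2.
T3: 0→3
T1: 3→10
T4: 10→19

19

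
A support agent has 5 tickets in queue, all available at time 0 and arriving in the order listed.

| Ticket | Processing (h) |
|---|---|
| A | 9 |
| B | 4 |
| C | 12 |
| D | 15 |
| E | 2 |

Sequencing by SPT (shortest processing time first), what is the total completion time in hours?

SPT (increasing processing time): E B A C D.
E: 0→2
B: 2→6
A: 6→15
C: 15→27
D: 27→42
Sum = 2+6+15+27+42 = 92.

92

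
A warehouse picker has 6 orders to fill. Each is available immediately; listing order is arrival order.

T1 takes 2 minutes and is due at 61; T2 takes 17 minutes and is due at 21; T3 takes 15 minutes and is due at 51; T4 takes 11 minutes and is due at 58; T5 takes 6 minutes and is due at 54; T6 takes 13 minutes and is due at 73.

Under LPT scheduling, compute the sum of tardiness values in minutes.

LPT (decreasing processing time): T2 T3 T6 T4 T5 T1.
T2: 0→17, due 21, tardiness 0
T3: 17→32, due 51, tardiness 0
T6: 32→45, due 73, tardiness 0
T4: 45→56, due 58, tardiness 0
T5: 56→62, due 54, tardiness 8
T1: 62→64, due 61, tardiness 3
Sum = 0+0+0+0+8+3 = 11.

11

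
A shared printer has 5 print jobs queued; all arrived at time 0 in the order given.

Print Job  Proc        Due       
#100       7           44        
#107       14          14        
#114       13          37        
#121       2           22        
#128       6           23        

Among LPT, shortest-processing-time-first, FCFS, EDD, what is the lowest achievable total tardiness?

LPT (decreasing processing time): #107 #114 #100 #128 #121.
#107: 0→14, due 14, tardiness 0
#114: 14→27, due 37, tardiness 0
#100: 27→34, due 44, tardiness 0
#128: 34→40, due 23, tardiness 17
#121: 40→42, due 22, tardiness 20
Sum = 0+0+0+17+20 = 37.
SPT (increasing processing time): #121 #128 #100 #114 #107.
#121: 0→2, due 22, tardiness 0
#128: 2→8, due 23, tardiness 0
#100: 8→15, due 44, tardiness 0
#114: 15→28, due 37, tardiness 0
#107: 28→42, due 14, tardiness 28
Sum = 0+0+0+0+28 = 28.
FIFO (arrival order): #100 #107 #114 #121 #128.
#100: 0→7, due 44, tardiness 0
#107: 7→21, due 14, tardiness 7
#114: 21→34, due 37, tardiness 0
#121: 34→36, due 22, tardiness 14
#128: 36→42, due 23, tardiness 19
Sum = 0+7+0+14+19 = 40.
EDD (increasing due date): #107 #121 #128 #114 #100.
#107: 0→14, due 14, tardiness 0
#121: 14→16, due 22, tardiness 0
#128: 16→22, due 23, tardiness 0
#114: 22→35, due 37, tardiness 0
#100: 35→42, due 44, tardiness 0
Sum = 0+0+0+0+0 = 0.
LPT 37, SPT 28, FIFO 40, EDD 0 → minimum 0.

0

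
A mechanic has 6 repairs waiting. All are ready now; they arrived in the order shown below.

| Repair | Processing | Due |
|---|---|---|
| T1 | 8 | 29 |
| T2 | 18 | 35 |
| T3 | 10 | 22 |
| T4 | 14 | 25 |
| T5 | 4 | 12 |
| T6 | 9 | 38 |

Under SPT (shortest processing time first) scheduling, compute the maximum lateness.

28

SPT (increasing processing time): T5 T1 T6 T3 T4 T2.
T5: 0→4, due 12, lateness -8
T1: 4→12, due 29, lateness -17
T6: 12→21, due 38, lateness -17
T3: 21→31, due 22, lateness 9
T4: 31→45, due 25, lateness 20
T2: 45→63, due 35, lateness 28
Maximum = 28.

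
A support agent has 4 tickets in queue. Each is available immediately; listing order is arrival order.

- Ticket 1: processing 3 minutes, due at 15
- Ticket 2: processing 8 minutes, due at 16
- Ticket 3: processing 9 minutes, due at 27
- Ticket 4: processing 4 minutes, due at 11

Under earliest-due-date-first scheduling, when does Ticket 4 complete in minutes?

4

EDD (increasing due date): Ticket 4 Ticket 1 Ticket 2 Ticket 3.
Ticket 4: 0→4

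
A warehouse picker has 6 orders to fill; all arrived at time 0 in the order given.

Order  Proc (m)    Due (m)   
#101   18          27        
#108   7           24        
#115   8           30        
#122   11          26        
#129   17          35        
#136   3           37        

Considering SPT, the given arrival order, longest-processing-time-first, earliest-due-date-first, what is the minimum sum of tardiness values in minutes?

SPT (increasing processing time): #136 #108 #115 #122 #129 #101.
#136: 0→3, due 37, tardiness 0
#108: 3→10, due 24, tardiness 0
#115: 10→18, due 30, tardiness 0
#122: 18→29, due 26, tardiness 3
#129: 29→46, due 35, tardiness 11
#101: 46→64, due 27, tardiness 37
Sum = 0+0+0+3+11+37 = 51.
FIFO (arrival order): #101 #108 #115 #122 #129 #136.
#101: 0→18, due 27, tardiness 0
#108: 18→25, due 24, tardiness 1
#115: 25→33, due 30, tardiness 3
#122: 33→44, due 26, tardiness 18
#129: 44→61, due 35, tardiness 26
#136: 61→64, due 37, tardiness 27
Sum = 0+1+3+18+26+27 = 75.
LPT (decreasing processing time): #101 #129 #122 #115 #108 #136.
#101: 0→18, due 27, tardiness 0
#129: 18→35, due 35, tardiness 0
#122: 35→46, due 26, tardiness 20
#115: 46→54, due 30, tardiness 24
#108: 54→61, due 24, tardiness 37
#136: 61→64, due 37, tardiness 27
Sum = 0+0+20+24+37+27 = 108.
EDD (increasing due date): #108 #122 #101 #115 #129 #136.
#108: 0→7, due 24, tardiness 0
#122: 7→18, due 26, tardiness 0
#101: 18→36, due 27, tardiness 9
#115: 36→44, due 30, tardiness 14
#129: 44→61, due 35, tardiness 26
#136: 61→64, due 37, tardiness 27
Sum = 0+0+9+14+26+27 = 76.
SPT 51, FIFO 75, LPT 108, EDD 76 → minimum 51.

51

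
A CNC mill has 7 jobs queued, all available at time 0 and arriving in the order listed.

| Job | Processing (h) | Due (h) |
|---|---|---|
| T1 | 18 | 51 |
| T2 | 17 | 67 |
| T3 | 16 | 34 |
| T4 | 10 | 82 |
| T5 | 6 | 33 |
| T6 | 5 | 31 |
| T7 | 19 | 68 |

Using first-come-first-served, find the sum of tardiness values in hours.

FIFO (arrival order): T1 T2 T3 T4 T5 T6 T7.
T1: 0→18, due 51, tardiness 0
T2: 18→35, due 67, tardiness 0
T3: 35→51, due 34, tardiness 17
T4: 51→61, due 82, tardiness 0
T5: 61→67, due 33, tardiness 34
T6: 67→72, due 31, tardiness 41
T7: 72→91, due 68, tardiness 23
Sum = 0+0+17+0+34+41+23 = 115.

115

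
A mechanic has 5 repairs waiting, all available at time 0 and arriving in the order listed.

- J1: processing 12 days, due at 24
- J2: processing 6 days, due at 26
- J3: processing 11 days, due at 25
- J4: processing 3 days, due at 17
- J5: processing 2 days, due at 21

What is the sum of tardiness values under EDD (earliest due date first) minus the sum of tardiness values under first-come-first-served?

EDD (increasing due date): J4 J5 J1 J3 J2.
J4: 0→3, due 17, tardiness 0
J5: 3→5, due 21, tardiness 0
J1: 5→17, due 24, tardiness 0
J3: 17→28, due 25, tardiness 3
J2: 28→34, due 26, tardiness 8
Sum = 0+0+0+3+8 = 11.
FIFO (arrival order): J1 J2 J3 J4 J5.
J1: 0→12, due 24, tardiness 0
J2: 12→18, due 26, tardiness 0
J3: 18→29, due 25, tardiness 4
J4: 29→32, due 17, tardiness 15
J5: 32→34, due 21, tardiness 13
Sum = 0+0+4+15+13 = 32.
Difference = 11 − 32 = -21.

-21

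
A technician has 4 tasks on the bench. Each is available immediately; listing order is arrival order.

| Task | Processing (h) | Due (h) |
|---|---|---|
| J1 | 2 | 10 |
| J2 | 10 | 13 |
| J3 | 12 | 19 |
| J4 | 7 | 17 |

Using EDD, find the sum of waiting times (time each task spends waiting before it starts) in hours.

33

EDD (increasing due date): J1 J2 J4 J3.
J1: waits 0, runs 0→2
J2: waits 2, runs 2→12
J4: waits 12, runs 12→19
J3: waits 19, runs 19→31
Sum = 0+2+12+19 = 33.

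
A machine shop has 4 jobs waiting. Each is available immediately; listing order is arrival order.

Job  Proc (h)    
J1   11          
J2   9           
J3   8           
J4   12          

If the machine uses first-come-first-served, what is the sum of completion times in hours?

99

FIFO (arrival order): J1 J2 J3 J4.
J1: 0→11
J2: 11→20
J3: 20→28
J4: 28→40
Sum = 11+20+28+40 = 99.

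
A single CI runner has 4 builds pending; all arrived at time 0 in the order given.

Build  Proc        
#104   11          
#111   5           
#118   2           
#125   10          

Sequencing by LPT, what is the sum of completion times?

LPT (decreasing processing time): #104 #125 #111 #118.
#104: 0→11
#125: 11→21
#111: 21→26
#118: 26→28
Sum = 11+21+26+28 = 86.

86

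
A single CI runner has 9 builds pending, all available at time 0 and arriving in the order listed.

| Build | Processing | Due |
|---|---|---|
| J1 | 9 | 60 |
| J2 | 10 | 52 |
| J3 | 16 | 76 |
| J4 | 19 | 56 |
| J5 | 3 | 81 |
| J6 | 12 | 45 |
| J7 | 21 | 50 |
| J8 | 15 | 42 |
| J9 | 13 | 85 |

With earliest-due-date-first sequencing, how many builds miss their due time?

6

EDD (increasing due date): J8 J6 J7 J2 J4 J1 J3 J5 J9.
J8: 0→15, due 42, tardiness 0
J6: 15→27, due 45, tardiness 0
J7: 27→48, due 50, tardiness 0
J2: 48→58, due 52, tardiness 6
J4: 58→77, due 56, tardiness 21
J1: 77→86, due 60, tardiness 26
J3: 86→102, due 76, tardiness 26
J5: 102→105, due 81, tardiness 24
J9: 105→118, due 85, tardiness 33
Late builds: 6.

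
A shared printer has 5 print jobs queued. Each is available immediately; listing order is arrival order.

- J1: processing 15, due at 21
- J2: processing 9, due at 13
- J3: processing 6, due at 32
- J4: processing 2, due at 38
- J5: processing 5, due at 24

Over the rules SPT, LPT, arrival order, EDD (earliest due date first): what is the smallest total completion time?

SPT (increasing processing time): J4 J5 J3 J2 J1.
J4: 0→2
J5: 2→7
J3: 7→13
J2: 13→22
J1: 22→37
Sum = 2+7+13+22+37 = 81.
LPT (decreasing processing time): J1 J2 J3 J5 J4.
J1: 0→15
J2: 15→24
J3: 24→30
J5: 30→35
J4: 35→37
Sum = 15+24+30+35+37 = 141.
FIFO (arrival order): J1 J2 J3 J4 J5.
J1: 0→15
J2: 15→24
J3: 24→30
J4: 30→32
J5: 32→37
Sum = 15+24+30+32+37 = 138.
EDD (increasing due date): J2 J1 J5 J3 J4.
J2: 0→9
J1: 9→24
J5: 24→29
J3: 29→35
J4: 35→37
Sum = 9+24+29+35+37 = 134.
SPT 81, LPT 141, FIFO 138, EDD 134 → minimum 81.

81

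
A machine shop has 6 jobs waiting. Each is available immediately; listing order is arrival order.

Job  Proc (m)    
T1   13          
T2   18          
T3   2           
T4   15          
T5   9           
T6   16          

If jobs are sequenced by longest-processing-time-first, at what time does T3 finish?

73

LPT (decreasing processing time): T2 T6 T4 T1 T5 T3.
T2: 0→18
T6: 18→34
T4: 34→49
T1: 49→62
T5: 62→71
T3: 71→73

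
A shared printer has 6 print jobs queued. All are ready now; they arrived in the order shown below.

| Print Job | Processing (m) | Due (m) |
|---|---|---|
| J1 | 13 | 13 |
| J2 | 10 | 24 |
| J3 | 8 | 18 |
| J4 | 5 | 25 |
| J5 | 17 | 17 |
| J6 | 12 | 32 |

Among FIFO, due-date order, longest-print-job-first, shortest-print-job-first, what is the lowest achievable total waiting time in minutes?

124

FIFO (arrival order): J1 J2 J3 J4 J5 J6.
J1: waits 0, runs 0→13
J2: waits 13, runs 13→23
J3: waits 23, runs 23→31
J4: waits 31, runs 31→36
J5: waits 36, runs 36→53
J6: waits 53, runs 53→65
Sum = 0+13+23+31+36+53 = 156.
EDD (increasing due date): J1 J5 J3 J2 J4 J6.
J1: waits 0, runs 0→13
J5: waits 13, runs 13→30
J3: waits 30, runs 30→38
J2: waits 38, runs 38→48
J4: waits 48, runs 48→53
J6: waits 53, runs 53→65
Sum = 0+13+30+38+48+53 = 182.
LPT (decreasing processing time): J5 J1 J6 J2 J3 J4.
J5: waits 0, runs 0→17
J1: waits 17, runs 17→30
J6: waits 30, runs 30→42
J2: waits 42, runs 42→52
J3: waits 52, runs 52→60
J4: waits 60, runs 60→65
Sum = 0+17+30+42+52+60 = 201.
SPT (increasing processing time): J4 J3 J2 J6 J1 J5.
J4: waits 0, runs 0→5
J3: waits 5, runs 5→13
J2: waits 13, runs 13→23
J6: waits 23, runs 23→35
J1: waits 35, runs 35→48
J5: waits 48, runs 48→65
Sum = 0+5+13+23+35+48 = 124.
FIFO 156, EDD 182, LPT 201, SPT 124 → minimum 124.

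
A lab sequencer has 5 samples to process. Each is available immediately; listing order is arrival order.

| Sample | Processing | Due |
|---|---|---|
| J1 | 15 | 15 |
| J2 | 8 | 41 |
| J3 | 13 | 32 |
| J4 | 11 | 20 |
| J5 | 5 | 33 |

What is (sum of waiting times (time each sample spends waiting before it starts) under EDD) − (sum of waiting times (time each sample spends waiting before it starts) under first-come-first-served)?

3

EDD (increasing due date): J1 J4 J3 J5 J2.
J1: waits 0, runs 0→15
J4: waits 15, runs 15→26
J3: waits 26, runs 26→39
J5: waits 39, runs 39→44
J2: waits 44, runs 44→52
Sum = 0+15+26+39+44 = 124.
FIFO (arrival order): J1 J2 J3 J4 J5.
J1: waits 0, runs 0→15
J2: waits 15, runs 15→23
J3: waits 23, runs 23→36
J4: waits 36, runs 36→47
J5: waits 47, runs 47→52
Sum = 0+15+23+36+47 = 121.
Difference = 124 − 121 = 3.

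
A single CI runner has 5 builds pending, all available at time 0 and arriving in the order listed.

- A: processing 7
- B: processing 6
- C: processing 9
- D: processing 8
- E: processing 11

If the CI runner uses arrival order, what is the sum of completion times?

FIFO (arrival order): A B C D E.
A: 0→7
B: 7→13
C: 13→22
D: 22→30
E: 30→41
Sum = 7+13+22+30+41 = 113.

113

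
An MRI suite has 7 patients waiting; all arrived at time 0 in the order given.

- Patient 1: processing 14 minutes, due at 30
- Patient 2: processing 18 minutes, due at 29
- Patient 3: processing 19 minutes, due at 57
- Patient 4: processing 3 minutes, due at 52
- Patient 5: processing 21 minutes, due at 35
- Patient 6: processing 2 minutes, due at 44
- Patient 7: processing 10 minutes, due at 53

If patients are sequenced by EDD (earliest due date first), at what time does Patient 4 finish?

EDD (increasing due date): Patient 2 Patient 1 Patient 5 Patient 6 Patient 4 Patient 7 Patient 3.
Patient 2: 0→18
Patient 1: 18→32
Patient 5: 32→53
Patient 6: 53→55
Patient 4: 55→58

58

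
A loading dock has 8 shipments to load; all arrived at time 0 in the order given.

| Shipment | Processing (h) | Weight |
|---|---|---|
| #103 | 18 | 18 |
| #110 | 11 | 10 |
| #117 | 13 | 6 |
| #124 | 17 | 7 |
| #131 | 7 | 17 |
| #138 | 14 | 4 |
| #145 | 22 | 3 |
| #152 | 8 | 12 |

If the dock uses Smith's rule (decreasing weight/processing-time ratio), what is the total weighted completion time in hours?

2875

WSPT (decreasing weight/processing-time ratio): #131 #152 #103 #110 #117 #124 #138 #145.
#131: finishes 7, weight 17, w·C = 119
#152: finishes 15, weight 12, w·C = 180
#103: finishes 33, weight 18, w·C = 594
#110: finishes 44, weight 10, w·C = 440
#117: finishes 57, weight 6, w·C = 342
#124: finishes 74, weight 7, w·C = 518
#138: finishes 88, weight 4, w·C = 352
#145: finishes 110, weight 3, w·C = 330
Sum = 119+180+594+440+342+518+352+330 = 2875.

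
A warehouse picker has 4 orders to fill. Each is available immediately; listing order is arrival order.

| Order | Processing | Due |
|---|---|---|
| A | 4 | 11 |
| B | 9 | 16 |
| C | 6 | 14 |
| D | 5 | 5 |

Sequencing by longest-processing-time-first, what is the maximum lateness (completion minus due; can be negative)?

LPT (decreasing processing time): B C D A.
B: 0→9, due 16, lateness -7
C: 9→15, due 14, lateness 1
D: 15→20, due 5, lateness 15
A: 20→24, due 11, lateness 13
Maximum = 15.

15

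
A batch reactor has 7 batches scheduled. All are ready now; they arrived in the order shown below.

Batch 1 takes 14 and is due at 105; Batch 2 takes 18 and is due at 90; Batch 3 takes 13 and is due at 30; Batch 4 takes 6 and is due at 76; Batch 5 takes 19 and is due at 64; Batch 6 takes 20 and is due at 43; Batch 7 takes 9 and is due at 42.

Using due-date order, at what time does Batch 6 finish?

EDD (increasing due date): Batch 3 Batch 7 Batch 6 Batch 5 Batch 4 Batch 2 Batch 1.
Batch 3: 0→13
Batch 7: 13→22
Batch 6: 22→42

42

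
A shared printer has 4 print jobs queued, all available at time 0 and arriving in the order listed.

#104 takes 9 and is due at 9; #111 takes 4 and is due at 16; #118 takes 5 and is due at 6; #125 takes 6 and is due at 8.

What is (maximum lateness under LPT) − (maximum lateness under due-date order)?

LPT (decreasing processing time): #104 #125 #118 #111.
#104: 0→9, due 9, lateness 0
#125: 9→15, due 8, lateness 7
#118: 15→20, due 6, lateness 14
#111: 20→24, due 16, lateness 8
Maximum = 14.
EDD (increasing due date): #118 #125 #104 #111.
#118: 0→5, due 6, lateness -1
#125: 5→11, due 8, lateness 3
#104: 11→20, due 9, lateness 11
#111: 20→24, due 16, lateness 8
Maximum = 11.
Difference = 14 − 11 = 3.

3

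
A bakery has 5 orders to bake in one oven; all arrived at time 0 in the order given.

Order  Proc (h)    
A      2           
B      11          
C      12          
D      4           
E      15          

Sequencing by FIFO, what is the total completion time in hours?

FIFO (arrival order): A B C D E.
A: 0→2
B: 2→13
C: 13→25
D: 25→29
E: 29→44
Sum = 2+13+25+29+44 = 113.

113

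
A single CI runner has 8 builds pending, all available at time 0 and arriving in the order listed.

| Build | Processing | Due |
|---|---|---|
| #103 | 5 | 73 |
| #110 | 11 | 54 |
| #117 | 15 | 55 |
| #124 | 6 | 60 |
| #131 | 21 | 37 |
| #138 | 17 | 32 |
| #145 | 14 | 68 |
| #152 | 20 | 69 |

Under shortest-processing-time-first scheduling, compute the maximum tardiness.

SPT (increasing processing time): #103 #124 #110 #145 #117 #138 #152 #131.
#103: 0→5, due 73, tardiness 0
#124: 5→11, due 60, tardiness 0
#110: 11→22, due 54, tardiness 0
#145: 22→36, due 68, tardiness 0
#117: 36→51, due 55, tardiness 0
#138: 51→68, due 32, tardiness 36
#152: 68→88, due 69, tardiness 19
#131: 88→109, due 37, tardiness 72
Maximum = 72.

72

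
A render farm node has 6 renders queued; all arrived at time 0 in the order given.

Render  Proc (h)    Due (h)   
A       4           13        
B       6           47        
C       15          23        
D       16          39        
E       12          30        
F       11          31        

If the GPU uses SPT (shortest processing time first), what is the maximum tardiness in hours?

SPT (increasing processing time): A B F E C D.
A: 0→4, due 13, tardiness 0
B: 4→10, due 47, tardiness 0
F: 10→21, due 31, tardiness 0
E: 21→33, due 30, tardiness 3
C: 33→48, due 23, tardiness 25
D: 48→64, due 39, tardiness 25
Maximum = 25.

25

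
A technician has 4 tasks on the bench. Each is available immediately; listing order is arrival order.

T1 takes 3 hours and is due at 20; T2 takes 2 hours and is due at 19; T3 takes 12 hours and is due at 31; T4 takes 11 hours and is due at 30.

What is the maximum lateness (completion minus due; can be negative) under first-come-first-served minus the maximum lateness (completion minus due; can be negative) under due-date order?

1

FIFO (arrival order): T1 T2 T3 T4.
T1: 0→3, due 20, lateness -17
T2: 3→5, due 19, lateness -14
T3: 5→17, due 31, lateness -14
T4: 17→28, due 30, lateness -2
Maximum = -2.
EDD (increasing due date): T2 T1 T4 T3.
T2: 0→2, due 19, lateness -17
T1: 2→5, due 20, lateness -15
T4: 5→16, due 30, lateness -14
T3: 16→28, due 31, lateness -3
Maximum = -3.
Difference = -2 − -3 = 1.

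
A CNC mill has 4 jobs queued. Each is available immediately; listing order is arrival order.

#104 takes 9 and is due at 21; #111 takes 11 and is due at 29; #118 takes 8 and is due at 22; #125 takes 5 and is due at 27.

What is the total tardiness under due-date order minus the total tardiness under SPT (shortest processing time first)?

-1

EDD (increasing due date): #104 #118 #125 #111.
#104: 0→9, due 21, tardiness 0
#118: 9→17, due 22, tardiness 0
#125: 17→22, due 27, tardiness 0
#111: 22→33, due 29, tardiness 4
Sum = 0+0+0+4 = 4.
SPT (increasing processing time): #125 #118 #104 #111.
#125: 0→5, due 27, tardiness 0
#118: 5→13, due 22, tardiness 0
#104: 13→22, due 21, tardiness 1
#111: 22→33, due 29, tardiness 4
Sum = 0+0+1+4 = 5.
Difference = 4 − 5 = -1.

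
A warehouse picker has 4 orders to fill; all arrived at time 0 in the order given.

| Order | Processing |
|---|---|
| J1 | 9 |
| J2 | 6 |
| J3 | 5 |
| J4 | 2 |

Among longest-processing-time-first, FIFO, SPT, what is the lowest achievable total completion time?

44

LPT (decreasing processing time): J1 J2 J3 J4.
J1: 0→9
J2: 9→15
J3: 15→20
J4: 20→22
Sum = 9+15+20+22 = 66.
FIFO (arrival order): J1 J2 J3 J4.
J1: 0→9
J2: 9→15
J3: 15→20
J4: 20→22
Sum = 9+15+20+22 = 66.
SPT (increasing processing time): J4 J3 J2 J1.
J4: 0→2
J3: 2→7
J2: 7→13
J1: 13→22
Sum = 2+7+13+22 = 44.
LPT 66, FIFO 66, SPT 44 → minimum 44.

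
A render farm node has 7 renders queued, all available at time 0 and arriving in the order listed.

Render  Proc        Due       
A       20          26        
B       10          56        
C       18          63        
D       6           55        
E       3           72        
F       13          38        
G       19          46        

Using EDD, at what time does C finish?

EDD (increasing due date): A F G D B C E.
A: 0→20
F: 20→33
G: 33→52
D: 52→58
B: 58→68
C: 68→86

86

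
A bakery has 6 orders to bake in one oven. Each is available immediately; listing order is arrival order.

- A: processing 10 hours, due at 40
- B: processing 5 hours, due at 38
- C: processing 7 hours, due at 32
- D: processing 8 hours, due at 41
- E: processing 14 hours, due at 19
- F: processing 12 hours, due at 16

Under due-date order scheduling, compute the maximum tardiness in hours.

EDD (increasing due date): F E C B A D.
F: 0→12, due 16, tardiness 0
E: 12→26, due 19, tardiness 7
C: 26→33, due 32, tardiness 1
B: 33→38, due 38, tardiness 0
A: 38→48, due 40, tardiness 8
D: 48→56, due 41, tardiness 15
Maximum = 15.

15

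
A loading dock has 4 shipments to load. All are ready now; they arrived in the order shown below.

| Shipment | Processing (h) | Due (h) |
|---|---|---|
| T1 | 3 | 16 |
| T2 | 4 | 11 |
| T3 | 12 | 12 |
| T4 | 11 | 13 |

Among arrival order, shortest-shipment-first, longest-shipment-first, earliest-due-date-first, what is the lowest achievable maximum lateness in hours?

14

FIFO (arrival order): T1 T2 T3 T4.
T1: 0→3, due 16, lateness -13
T2: 3→7, due 11, lateness -4
T3: 7→19, due 12, lateness 7
T4: 19→30, due 13, lateness 17
Maximum = 17.
SPT (increasing processing time): T1 T2 T4 T3.
T1: 0→3, due 16, lateness -13
T2: 3→7, due 11, lateness -4
T4: 7→18, due 13, lateness 5
T3: 18→30, due 12, lateness 18
Maximum = 18.
LPT (decreasing processing time): T3 T4 T2 T1.
T3: 0→12, due 12, lateness 0
T4: 12→23, due 13, lateness 10
T2: 23→27, due 11, lateness 16
T1: 27→30, due 16, lateness 14
Maximum = 16.
EDD (increasing due date): T2 T3 T4 T1.
T2: 0→4, due 11, lateness -7
T3: 4→16, due 12, lateness 4
T4: 16→27, due 13, lateness 14
T1: 27→30, due 16, lateness 14
Maximum = 14.
FIFO 17, SPT 18, LPT 16, EDD 14 → minimum 14.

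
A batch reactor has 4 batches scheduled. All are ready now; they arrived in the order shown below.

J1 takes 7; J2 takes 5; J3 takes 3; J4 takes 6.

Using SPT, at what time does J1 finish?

SPT (increasing processing time): J3 J2 J4 J1.
J3: 0→3
J2: 3→8
J4: 8→14
J1: 14→21

21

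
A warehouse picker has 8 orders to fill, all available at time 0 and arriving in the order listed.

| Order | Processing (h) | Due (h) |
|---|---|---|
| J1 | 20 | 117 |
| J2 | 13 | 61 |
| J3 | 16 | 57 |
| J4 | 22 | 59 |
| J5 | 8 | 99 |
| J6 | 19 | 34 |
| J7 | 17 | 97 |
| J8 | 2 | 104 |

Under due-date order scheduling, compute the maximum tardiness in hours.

9

EDD (increasing due date): J6 J3 J4 J2 J7 J5 J8 J1.
J6: 0→19, due 34, tardiness 0
J3: 19→35, due 57, tardiness 0
J4: 35→57, due 59, tardiness 0
J2: 57→70, due 61, tardiness 9
J7: 70→87, due 97, tardiness 0
J5: 87→95, due 99, tardiness 0
J8: 95→97, due 104, tardiness 0
J1: 97→117, due 117, tardiness 0
Maximum = 9.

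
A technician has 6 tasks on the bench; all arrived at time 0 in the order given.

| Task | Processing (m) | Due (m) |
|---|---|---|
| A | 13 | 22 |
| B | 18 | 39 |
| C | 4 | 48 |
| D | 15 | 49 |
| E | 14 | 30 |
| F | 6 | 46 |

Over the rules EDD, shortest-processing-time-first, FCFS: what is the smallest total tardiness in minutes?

39

EDD (increasing due date): A E B F C D.
A: 0→13, due 22, tardiness 0
E: 13→27, due 30, tardiness 0
B: 27→45, due 39, tardiness 6
F: 45→51, due 46, tardiness 5
C: 51→55, due 48, tardiness 7
D: 55→70, due 49, tardiness 21
Sum = 0+0+6+5+7+21 = 39.
SPT (increasing processing time): C F A E D B.
C: 0→4, due 48, tardiness 0
F: 4→10, due 46, tardiness 0
A: 10→23, due 22, tardiness 1
E: 23→37, due 30, tardiness 7
D: 37→52, due 49, tardiness 3
B: 52→70, due 39, tardiness 31
Sum = 0+0+1+7+3+31 = 42.
FIFO (arrival order): A B C D E F.
A: 0→13, due 22, tardiness 0
B: 13→31, due 39, tardiness 0
C: 31→35, due 48, tardiness 0
D: 35→50, due 49, tardiness 1
E: 50→64, due 30, tardiness 34
F: 64→70, due 46, tardiness 24
Sum = 0+0+0+1+34+24 = 59.
EDD 39, SPT 42, FIFO 59 → minimum 39.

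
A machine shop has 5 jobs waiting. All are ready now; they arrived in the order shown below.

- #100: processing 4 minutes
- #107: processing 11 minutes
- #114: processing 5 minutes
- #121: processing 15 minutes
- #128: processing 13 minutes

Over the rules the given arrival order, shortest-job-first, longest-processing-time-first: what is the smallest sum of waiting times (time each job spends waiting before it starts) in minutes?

FIFO (arrival order): #100 #107 #114 #121 #128.
#100: waits 0, runs 0→4
#107: waits 4, runs 4→15
#114: waits 15, runs 15→20
#121: waits 20, runs 20→35
#128: waits 35, runs 35→48
Sum = 0+4+15+20+35 = 74.
SPT (increasing processing time): #100 #114 #107 #128 #121.
#100: waits 0, runs 0→4
#114: waits 4, runs 4→9
#107: waits 9, runs 9→20
#128: waits 20, runs 20→33
#121: waits 33, runs 33→48
Sum = 0+4+9+20+33 = 66.
LPT (decreasing processing time): #121 #128 #107 #114 #100.
#121: waits 0, runs 0→15
#128: waits 15, runs 15→28
#107: waits 28, runs 28→39
#114: waits 39, runs 39→44
#100: waits 44, runs 44→48
Sum = 0+15+28+39+44 = 126.
FIFO 74, SPT 66, LPT 126 → minimum 66.

66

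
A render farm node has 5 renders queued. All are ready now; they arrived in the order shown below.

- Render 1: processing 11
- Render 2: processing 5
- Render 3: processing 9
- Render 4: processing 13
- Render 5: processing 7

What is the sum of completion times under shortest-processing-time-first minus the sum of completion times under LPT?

-40

SPT (increasing processing time): Render 2 Render 5 Render 3 Render 1 Render 4.
Render 2: 0→5
Render 5: 5→12
Render 3: 12→21
Render 1: 21→32
Render 4: 32→45
Sum = 5+12+21+32+45 = 115.
LPT (decreasing processing time): Render 4 Render 1 Render 3 Render 5 Render 2.
Render 4: 0→13
Render 1: 13→24
Render 3: 24→33
Render 5: 33→40
Render 2: 40→45
Sum = 13+24+33+40+45 = 155.
Difference = 115 − 155 = -40.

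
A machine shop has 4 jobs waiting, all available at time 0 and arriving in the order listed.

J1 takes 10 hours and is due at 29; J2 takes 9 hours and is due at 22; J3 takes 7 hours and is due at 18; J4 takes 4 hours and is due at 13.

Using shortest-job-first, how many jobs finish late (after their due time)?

1

SPT (increasing processing time): J4 J3 J2 J1.
J4: 0→4, due 13, tardiness 0
J3: 4→11, due 18, tardiness 0
J2: 11→20, due 22, tardiness 0
J1: 20→30, due 29, tardiness 1
Late jobs: 1.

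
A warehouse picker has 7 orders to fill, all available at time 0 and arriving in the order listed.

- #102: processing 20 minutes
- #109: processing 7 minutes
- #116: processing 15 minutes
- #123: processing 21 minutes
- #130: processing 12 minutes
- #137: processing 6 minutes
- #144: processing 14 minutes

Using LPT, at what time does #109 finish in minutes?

89

LPT (decreasing processing time): #123 #102 #116 #144 #130 #109 #137.
#123: 0→21
#102: 21→41
#116: 41→56
#144: 56→70
#130: 70→82
#109: 82→89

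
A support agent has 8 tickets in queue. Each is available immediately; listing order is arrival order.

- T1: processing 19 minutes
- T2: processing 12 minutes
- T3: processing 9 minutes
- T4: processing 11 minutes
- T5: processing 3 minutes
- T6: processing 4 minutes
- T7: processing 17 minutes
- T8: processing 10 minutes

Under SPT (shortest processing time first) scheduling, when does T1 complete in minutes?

85

SPT (increasing processing time): T5 T6 T3 T8 T4 T2 T7 T1.
T5: 0→3
T6: 3→7
T3: 7→16
T8: 16→26
T4: 26→37
T2: 37→49
T7: 49→66
T1: 66→85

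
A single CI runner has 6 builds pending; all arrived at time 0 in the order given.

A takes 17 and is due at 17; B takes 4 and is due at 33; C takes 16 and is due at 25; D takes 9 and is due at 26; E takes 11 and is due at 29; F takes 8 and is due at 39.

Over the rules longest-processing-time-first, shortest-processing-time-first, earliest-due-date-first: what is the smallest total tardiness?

LPT (decreasing processing time): A C E D F B.
A: 0→17, due 17, tardiness 0
C: 17→33, due 25, tardiness 8
E: 33→44, due 29, tardiness 15
D: 44→53, due 26, tardiness 27
F: 53→61, due 39, tardiness 22
B: 61→65, due 33, tardiness 32
Sum = 0+8+15+27+22+32 = 104.
SPT (increasing processing time): B F D E C A.
B: 0→4, due 33, tardiness 0
F: 4→12, due 39, tardiness 0
D: 12→21, due 26, tardiness 0
E: 21→32, due 29, tardiness 3
C: 32→48, due 25, tardiness 23
A: 48→65, due 17, tardiness 48
Sum = 0+0+0+3+23+48 = 74.
EDD (increasing due date): A C D E B F.
A: 0→17, due 17, tardiness 0
C: 17→33, due 25, tardiness 8
D: 33→42, due 26, tardiness 16
E: 42→53, due 29, tardiness 24
B: 53→57, due 33, tardiness 24
F: 57→65, due 39, tardiness 26
Sum = 0+8+16+24+24+26 = 98.
LPT 104, SPT 74, EDD 98 → minimum 74.

74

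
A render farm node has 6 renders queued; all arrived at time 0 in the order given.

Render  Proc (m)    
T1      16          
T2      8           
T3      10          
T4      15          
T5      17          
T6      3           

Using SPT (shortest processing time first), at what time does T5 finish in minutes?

SPT (increasing processing time): T6 T2 T3 T4 T1 T5.
T6: 0→3
T2: 3→11
T3: 11→21
T4: 21→36
T1: 36→52
T5: 52→69

69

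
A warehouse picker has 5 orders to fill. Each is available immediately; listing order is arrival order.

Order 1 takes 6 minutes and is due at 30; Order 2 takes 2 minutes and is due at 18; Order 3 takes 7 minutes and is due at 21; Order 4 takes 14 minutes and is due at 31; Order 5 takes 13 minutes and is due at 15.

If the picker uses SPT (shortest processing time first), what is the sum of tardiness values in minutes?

24

SPT (increasing processing time): Order 2 Order 1 Order 3 Order 5 Order 4.
Order 2: 0→2, due 18, tardiness 0
Order 1: 2→8, due 30, tardiness 0
Order 3: 8→15, due 21, tardiness 0
Order 5: 15→28, due 15, tardiness 13
Order 4: 28→42, due 31, tardiness 11
Sum = 0+0+0+13+11 = 24.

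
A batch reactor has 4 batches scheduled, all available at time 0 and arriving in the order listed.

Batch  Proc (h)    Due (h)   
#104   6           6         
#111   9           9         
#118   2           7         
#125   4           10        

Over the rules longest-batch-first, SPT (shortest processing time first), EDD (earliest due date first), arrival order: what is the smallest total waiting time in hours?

LPT (decreasing processing time): #111 #104 #125 #118.
#111: waits 0, runs 0→9
#104: waits 9, runs 9→15
#125: waits 15, runs 15→19
#118: waits 19, runs 19→21
Sum = 0+9+15+19 = 43.
SPT (increasing processing time): #118 #125 #104 #111.
#118: waits 0, runs 0→2
#125: waits 2, runs 2→6
#104: waits 6, runs 6→12
#111: waits 12, runs 12→21
Sum = 0+2+6+12 = 20.
EDD (increasing due date): #104 #118 #111 #125.
#104: waits 0, runs 0→6
#118: waits 6, runs 6→8
#111: waits 8, runs 8→17
#125: waits 17, runs 17→21
Sum = 0+6+8+17 = 31.
FIFO (arrival order): #104 #111 #118 #125.
#104: waits 0, runs 0→6
#111: waits 6, runs 6→15
#118: waits 15, runs 15→17
#125: waits 17, runs 17→21
Sum = 0+6+15+17 = 38.
LPT 43, SPT 20, EDD 31, FIFO 38 → minimum 20.

20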